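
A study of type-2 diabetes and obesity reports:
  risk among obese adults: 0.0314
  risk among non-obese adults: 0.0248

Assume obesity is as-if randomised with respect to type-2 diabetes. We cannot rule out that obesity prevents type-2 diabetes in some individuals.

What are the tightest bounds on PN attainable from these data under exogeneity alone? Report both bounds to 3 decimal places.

Let p₁ = 0.0314, p₀ = 0.0248.
Under exogeneity alone the bounds on PN are max{0,(p₁−p₀)/p₁} ≤ PN ≤ min{1,(1−p₀)/p₁}.
  lower = (p₁ − p₀)/p₁ = 0.0066 / 0.0314 ≈ 0.2102
  upper = min{1, (1 − p₀)/p₁} = 0.9752 / 0.0314 ≈ 31.0573 → capped at 1

0.210 ≤ PN ≤ 1.000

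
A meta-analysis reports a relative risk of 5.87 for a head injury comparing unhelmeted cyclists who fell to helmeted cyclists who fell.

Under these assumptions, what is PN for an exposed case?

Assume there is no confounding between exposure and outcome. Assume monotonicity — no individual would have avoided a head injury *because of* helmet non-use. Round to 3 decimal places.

Under exogeneity and monotonicity, PN = (RR − 1) / RR = 1 − 1/RR.
PN = (5.87 − 1) / 5.87 = 4.87 / 5.87 ≈ 0.8296

PN ≈ 0.830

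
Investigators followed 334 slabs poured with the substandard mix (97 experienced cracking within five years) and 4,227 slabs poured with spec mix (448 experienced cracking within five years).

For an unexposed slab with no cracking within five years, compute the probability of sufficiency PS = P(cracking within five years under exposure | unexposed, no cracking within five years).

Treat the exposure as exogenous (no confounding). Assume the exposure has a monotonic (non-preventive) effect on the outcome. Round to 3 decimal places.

p₁ = P(outcome | exposed) = 97/334 = 0.29042
p₀ = P(outcome | unexposed) = 448/4227 = 0.10599
Under exogeneity and monotonicity, PS = (p₁ − p₀) / (1 − p₀).
PS = (0.29042 − 0.10599) / (1 − 0.10599) = 0.18443 / 0.89401 ≈ 0.2063

PS ≈ 0.206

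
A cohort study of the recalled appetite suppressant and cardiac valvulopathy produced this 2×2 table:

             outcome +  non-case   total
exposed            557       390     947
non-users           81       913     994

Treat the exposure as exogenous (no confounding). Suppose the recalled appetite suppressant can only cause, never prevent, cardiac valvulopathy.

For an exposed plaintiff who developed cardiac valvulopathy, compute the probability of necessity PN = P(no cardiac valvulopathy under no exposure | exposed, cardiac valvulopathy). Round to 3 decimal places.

PN ≈ 0.861

p₁ = P(outcome | exposed) = 557/947 = 0.58817
p₀ = P(outcome | unexposed) = 81/994 = 0.081489
Under exogeneity and monotonicity, PN = (p₁ − p₀)/p₁.
PN = (0.58817 − 0.081489) / 0.58817 ≈ 0.8615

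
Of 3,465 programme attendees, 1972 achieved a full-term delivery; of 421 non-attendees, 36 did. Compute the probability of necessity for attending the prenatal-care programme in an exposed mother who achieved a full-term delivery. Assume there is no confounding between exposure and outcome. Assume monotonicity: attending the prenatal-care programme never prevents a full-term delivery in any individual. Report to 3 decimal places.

PN ≈ 0.850

p₁ = P(outcome | exposed) = 1972/3465 = 0.56912
p₀ = P(outcome | unexposed) = 36/421 = 0.085511
Under exogeneity and monotonicity, PN = (p₁ − p₀) / p₁.
PN = (0.56912 − 0.085511) / 0.56912 = 0.48361 / 0.56912 ≈ 0.8497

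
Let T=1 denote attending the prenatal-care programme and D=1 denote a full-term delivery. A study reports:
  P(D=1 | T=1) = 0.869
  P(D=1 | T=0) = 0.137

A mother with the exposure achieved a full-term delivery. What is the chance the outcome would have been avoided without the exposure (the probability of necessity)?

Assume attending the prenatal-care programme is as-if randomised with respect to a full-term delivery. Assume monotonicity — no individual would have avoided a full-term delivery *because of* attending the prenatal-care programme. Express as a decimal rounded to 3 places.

PN ≈ 0.842

Let p₁ = 0.869, p₀ = 0.137.
Under exogeneity and monotonicity, PN = (p₁ − p₀) / p₁.
PN = (0.869 − 0.137) / 0.869 = 0.732 / 0.869 ≈ 0.8423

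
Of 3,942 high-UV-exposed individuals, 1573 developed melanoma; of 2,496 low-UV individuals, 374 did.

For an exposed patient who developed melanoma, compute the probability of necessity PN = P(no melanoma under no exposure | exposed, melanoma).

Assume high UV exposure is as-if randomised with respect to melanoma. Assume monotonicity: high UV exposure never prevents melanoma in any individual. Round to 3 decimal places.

PN ≈ 0.624

p₁ = P(outcome | exposed) = 1573/3942 = 0.39904
p₀ = P(outcome | unexposed) = 374/2496 = 0.14984
Under exogeneity and monotonicity, PN = (p₁ − p₀) / p₁.
PN = (0.39904 − 0.14984) / 0.39904 = 0.2492 / 0.39904 ≈ 0.6245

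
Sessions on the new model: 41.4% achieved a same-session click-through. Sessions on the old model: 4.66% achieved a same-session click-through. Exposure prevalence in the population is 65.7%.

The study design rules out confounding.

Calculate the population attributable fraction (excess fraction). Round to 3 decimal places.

p₁ = 0.414, p₀ = 0.0466.
Overall risk P(Y=1) = π·p₁ + (1−π)·p₀ = 0.657×0.414 + 0.343×0.0466 = 0.28798.
Under exogeneity, PAF = [P(Y=1) − p₀] / P(Y=1).
PAF = (0.28798 − 0.0466) / 0.28798 ≈ 0.8382

PAF ≈ 0.838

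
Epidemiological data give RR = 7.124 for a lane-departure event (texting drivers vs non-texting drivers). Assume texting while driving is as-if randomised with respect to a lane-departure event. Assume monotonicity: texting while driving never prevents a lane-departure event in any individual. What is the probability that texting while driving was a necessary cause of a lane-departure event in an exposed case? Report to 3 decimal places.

PN ≈ 0.860

Under exogeneity and monotonicity, PN = (RR − 1) / RR = 1 − 1/RR.
PN = (7.124 − 1) / 7.124 = 6.124 / 7.124 ≈ 0.8596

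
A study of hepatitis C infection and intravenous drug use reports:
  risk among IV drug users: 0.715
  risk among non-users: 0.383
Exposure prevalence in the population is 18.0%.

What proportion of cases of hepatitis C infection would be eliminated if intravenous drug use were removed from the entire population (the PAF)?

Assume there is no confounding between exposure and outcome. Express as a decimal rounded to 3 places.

Let p₁ = 0.715, p₀ = 0.383.
Overall risk P(Y=1) = π·p₁ + (1−π)·p₀ = 0.18×0.715 + 0.82×0.383 = 0.44276.
Under exogeneity, PAF = [P(Y=1) − p₀] / P(Y=1).
PAF = (0.44276 − 0.383) / 0.44276 ≈ 0.1350

PAF ≈ 0.135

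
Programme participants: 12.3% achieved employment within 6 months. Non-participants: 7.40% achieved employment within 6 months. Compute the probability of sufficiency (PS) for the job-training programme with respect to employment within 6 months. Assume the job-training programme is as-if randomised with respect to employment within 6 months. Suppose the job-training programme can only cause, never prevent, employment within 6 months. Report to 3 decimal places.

PS ≈ 0.053

p₁ = 0.123, p₀ = 0.074.
Under exogeneity and monotonicity, PS = (p₁ − p₀) / (1 − p₀).
PS = (0.123 − 0.074) / (1 − 0.074) = 0.049 / 0.926 ≈ 0.0529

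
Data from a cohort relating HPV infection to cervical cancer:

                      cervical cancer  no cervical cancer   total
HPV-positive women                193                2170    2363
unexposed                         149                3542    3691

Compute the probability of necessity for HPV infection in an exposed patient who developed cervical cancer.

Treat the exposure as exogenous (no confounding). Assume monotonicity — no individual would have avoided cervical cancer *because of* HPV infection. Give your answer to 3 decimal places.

p₁ = P(outcome | exposed) = 193/2363 = 0.081676
p₀ = P(outcome | unexposed) = 149/3691 = 0.040368
Under exogeneity and monotonicity, PN = (p₁ − p₀) / p₁.
PN = (0.081676 − 0.040368) / 0.081676 = 0.041307 / 0.081676 ≈ 0.5057

PN ≈ 0.506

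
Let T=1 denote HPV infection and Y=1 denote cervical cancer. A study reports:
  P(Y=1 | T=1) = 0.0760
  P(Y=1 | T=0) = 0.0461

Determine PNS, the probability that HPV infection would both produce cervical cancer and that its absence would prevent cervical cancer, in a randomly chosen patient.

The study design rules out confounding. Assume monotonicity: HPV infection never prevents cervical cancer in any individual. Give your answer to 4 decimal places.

Let p₁ = 0.076, p₀ = 0.0461.
Under exogeneity and monotonicity, PNS = p₁ − p₀.
PNS = 0.076 − 0.0461 = 0.0299

PNS ≈ 0.0299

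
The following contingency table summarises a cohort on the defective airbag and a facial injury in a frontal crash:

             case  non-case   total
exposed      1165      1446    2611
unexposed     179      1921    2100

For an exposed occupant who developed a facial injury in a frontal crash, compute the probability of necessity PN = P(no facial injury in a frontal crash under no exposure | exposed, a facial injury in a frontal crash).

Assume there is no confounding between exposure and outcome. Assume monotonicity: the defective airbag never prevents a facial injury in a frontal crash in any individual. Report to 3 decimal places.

p₁ = P(outcome | exposed) = 1165/2611 = 0.44619
p₀ = P(outcome | unexposed) = 179/2100 = 0.085238
Under exogeneity and monotonicity, PN = (p₁ − p₀)/p₁.
PN = (0.44619 − 0.085238) / 0.44619 ≈ 0.8090

PN ≈ 0.809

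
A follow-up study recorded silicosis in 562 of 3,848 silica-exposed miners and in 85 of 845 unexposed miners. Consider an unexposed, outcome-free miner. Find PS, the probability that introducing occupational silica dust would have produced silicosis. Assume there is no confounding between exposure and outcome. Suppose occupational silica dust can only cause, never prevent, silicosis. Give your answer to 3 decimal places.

p₁ = P(outcome | exposed) = 562/3848 = 0.14605
p₀ = P(outcome | unexposed) = 85/845 = 0.10059
Under exogeneity and monotonicity, PS = (p₁ − p₀) / (1 − p₀).
PS = (0.14605 − 0.10059) / (1 − 0.10059) = 0.045458 / 0.89941 ≈ 0.0505

PS ≈ 0.051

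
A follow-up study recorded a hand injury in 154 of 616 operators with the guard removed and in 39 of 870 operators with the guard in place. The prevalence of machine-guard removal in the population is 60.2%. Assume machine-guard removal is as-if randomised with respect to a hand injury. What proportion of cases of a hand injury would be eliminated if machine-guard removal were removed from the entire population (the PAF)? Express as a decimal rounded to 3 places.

PAF ≈ 0.734

p₁ = P(outcome | exposed) = 154/616 = 0.25
p₀ = P(outcome | unexposed) = 39/870 = 0.044828
Overall risk P(Y=1) = π·p₁ + (1−π)·p₀ = 0.602×0.25 + 0.398×0.044828 = 0.16834.
Under exogeneity, PAF = [P(Y=1) − p₀] / P(Y=1).
PAF = (0.16834 − 0.044828) / 0.16834 ≈ 0.7337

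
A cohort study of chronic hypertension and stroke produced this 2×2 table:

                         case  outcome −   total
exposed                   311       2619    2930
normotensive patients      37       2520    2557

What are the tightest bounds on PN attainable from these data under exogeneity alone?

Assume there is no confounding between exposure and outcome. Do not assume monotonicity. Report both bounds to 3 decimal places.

p₁ = P(outcome | exposed) = 311/2930 = 0.10614
p₀ = P(outcome | unexposed) = 37/2557 = 0.01447
Under exogeneity alone the bounds on PN are max{0,(p₁−p₀)/p₁} ≤ PN ≤ min{1,(1−p₀)/p₁}.
  lower = (p₁ − p₀)/p₁ = 0.091673 / 0.10614 ≈ 0.8637
  upper = min{1, (1 − p₀)/p₁} = 0.98553 / 0.10614 ≈ 9.2849 → capped at 1

0.864 ≤ PN ≤ 1.000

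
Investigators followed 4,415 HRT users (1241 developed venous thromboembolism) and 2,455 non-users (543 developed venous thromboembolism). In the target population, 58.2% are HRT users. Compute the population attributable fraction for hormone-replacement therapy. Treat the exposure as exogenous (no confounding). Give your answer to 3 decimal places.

PAF ≈ 0.136

p₁ = P(outcome | exposed) = 1241/4415 = 0.28109
p₀ = P(outcome | unexposed) = 543/2455 = 0.22118
Overall risk P(Y=1) = π·p₁ + (1−π)·p₀ = 0.582×0.28109 + 0.418×0.22118 = 0.25605.
Under exogeneity, PAF = [P(Y=1) − p₀] / P(Y=1).
PAF = (0.25605 − 0.22118) / 0.25605 ≈ 0.1362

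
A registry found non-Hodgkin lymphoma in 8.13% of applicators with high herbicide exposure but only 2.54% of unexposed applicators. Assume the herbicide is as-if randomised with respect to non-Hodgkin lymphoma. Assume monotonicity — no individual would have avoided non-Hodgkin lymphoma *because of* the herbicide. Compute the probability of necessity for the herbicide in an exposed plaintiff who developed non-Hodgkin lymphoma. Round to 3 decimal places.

p₁ = 0.0813, p₀ = 0.0254.
Under exogeneity and monotonicity, PN = (p₁ − p₀) / p₁.
PN = (0.0813 − 0.0254) / 0.0813 = 0.0559 / 0.0813 ≈ 0.6876

PN ≈ 0.688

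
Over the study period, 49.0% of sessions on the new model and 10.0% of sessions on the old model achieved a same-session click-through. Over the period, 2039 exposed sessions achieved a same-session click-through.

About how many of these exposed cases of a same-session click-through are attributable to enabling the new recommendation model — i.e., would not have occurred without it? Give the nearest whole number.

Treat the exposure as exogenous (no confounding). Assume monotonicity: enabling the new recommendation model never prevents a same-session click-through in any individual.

p₁ = 0.49, p₀ = 0.1.
PN = (p₁ − p₀)/p₁ = (0.49 − 0.1) / 0.49 ≈ 0.79592.
Attributable cases ≈ PN × (exposed cases) = 0.79592 × 2039 ≈ 1622.88.

about 1623 cases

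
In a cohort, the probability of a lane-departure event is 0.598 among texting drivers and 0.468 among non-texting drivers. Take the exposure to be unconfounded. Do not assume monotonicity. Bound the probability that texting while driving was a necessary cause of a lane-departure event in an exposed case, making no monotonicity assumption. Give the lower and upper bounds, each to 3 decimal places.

0.217 ≤ PN ≤ 0.890

Let p₁ = 0.598, p₀ = 0.468.
Under exogeneity alone the bounds on PN are max{0,(p₁−p₀)/p₁} ≤ PN ≤ min{1,(1−p₀)/p₁}.
  lower = (p₁ − p₀)/p₁ = 0.13 / 0.598 ≈ 0.2174
  upper = min{1, (1 − p₀)/p₁} = 0.532 / 0.598 ≈ 0.8896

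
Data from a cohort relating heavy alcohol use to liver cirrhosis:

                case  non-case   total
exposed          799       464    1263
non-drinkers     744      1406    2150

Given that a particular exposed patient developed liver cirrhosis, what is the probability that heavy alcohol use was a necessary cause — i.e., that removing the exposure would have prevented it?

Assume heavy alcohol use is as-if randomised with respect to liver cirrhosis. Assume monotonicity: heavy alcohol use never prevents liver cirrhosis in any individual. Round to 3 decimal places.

PN ≈ 0.453

p₁ = P(outcome | exposed) = 799/1263 = 0.63262
p₀ = P(outcome | unexposed) = 744/2150 = 0.34605
Under exogeneity and monotonicity, PN = (p₁ − p₀) / p₁.
PN = (0.63262 − 0.34605) / 0.63262 = 0.28657 / 0.63262 ≈ 0.4530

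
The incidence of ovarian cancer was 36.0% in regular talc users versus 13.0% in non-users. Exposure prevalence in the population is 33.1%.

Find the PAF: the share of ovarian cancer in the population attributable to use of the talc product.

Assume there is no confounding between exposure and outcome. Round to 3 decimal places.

PAF ≈ 0.369

p₁ = 0.36, p₀ = 0.13.
Overall risk P(Y=1) = π·p₁ + (1−π)·p₀ = 0.331×0.36 + 0.669×0.13 = 0.20613.
Under exogeneity, PAF = [P(Y=1) − p₀] / P(Y=1).
PAF = (0.20613 − 0.13) / 0.20613 ≈ 0.3693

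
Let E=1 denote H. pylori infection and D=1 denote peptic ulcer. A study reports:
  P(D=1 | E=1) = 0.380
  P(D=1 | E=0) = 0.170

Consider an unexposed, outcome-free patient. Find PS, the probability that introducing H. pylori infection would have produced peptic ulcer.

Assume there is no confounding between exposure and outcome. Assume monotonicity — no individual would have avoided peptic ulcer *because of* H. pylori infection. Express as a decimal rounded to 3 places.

PS ≈ 0.253

Let p₁ = 0.38, p₀ = 0.17.
Under exogeneity and monotonicity, PS = (p₁ − p₀) / (1 − p₀).
PS = (0.38 − 0.17) / (1 − 0.17) = 0.21 / 0.83 ≈ 0.2530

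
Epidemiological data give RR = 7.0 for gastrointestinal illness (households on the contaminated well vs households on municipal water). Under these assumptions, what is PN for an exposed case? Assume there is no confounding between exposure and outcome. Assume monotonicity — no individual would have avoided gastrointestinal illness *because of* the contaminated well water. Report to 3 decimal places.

PN ≈ 0.857

Under exogeneity and monotonicity, PN = (RR − 1) / RR = 1 − 1/RR.
PN = (7.0 − 1) / 7.0 = 6 / 7.0 ≈ 0.8571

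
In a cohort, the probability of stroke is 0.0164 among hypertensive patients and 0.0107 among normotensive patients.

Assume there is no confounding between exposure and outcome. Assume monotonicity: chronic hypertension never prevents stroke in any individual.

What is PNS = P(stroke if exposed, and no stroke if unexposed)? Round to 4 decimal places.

Let p₁ = 0.0164, p₀ = 0.0107.
Under exogeneity and monotonicity, PNS = p₁ − p₀.
PNS = 0.0164 − 0.0107 = 0.0057

PNS ≈ 0.0057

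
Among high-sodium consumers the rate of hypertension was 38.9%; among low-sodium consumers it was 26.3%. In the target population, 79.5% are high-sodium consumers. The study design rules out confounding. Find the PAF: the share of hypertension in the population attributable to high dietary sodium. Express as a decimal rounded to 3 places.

p₁ = 0.389, p₀ = 0.263.
Overall risk P(Y=1) = π·p₁ + (1−π)·p₀ = 0.795×0.389 + 0.205×0.263 = 0.36317.
Under exogeneity, PAF = [P(Y=1) − p₀] / P(Y=1).
PAF = (0.36317 − 0.263) / 0.36317 ≈ 0.2758

PAF ≈ 0.276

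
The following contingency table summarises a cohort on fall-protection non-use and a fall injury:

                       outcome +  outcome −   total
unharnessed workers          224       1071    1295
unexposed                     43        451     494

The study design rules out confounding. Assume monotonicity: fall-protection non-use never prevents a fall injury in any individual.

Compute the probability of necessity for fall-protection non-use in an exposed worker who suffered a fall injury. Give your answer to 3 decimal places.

PN ≈ 0.497

p₁ = P(outcome | exposed) = 224/1295 = 0.17297
p₀ = P(outcome | unexposed) = 43/494 = 0.087045
Under exogeneity and monotonicity, PN = (p₁ − p₀)/p₁.
PN = (0.17297 − 0.087045) / 0.17297 ≈ 0.4968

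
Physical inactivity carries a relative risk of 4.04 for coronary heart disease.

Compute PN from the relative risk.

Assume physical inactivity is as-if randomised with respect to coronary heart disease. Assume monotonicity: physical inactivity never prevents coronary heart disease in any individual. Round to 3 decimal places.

PN ≈ 0.752

Under exogeneity and monotonicity, PN = (RR − 1) / RR = 1 − 1/RR.
PN = (4.04 − 1) / 4.04 = 3.04 / 4.04 ≈ 0.7525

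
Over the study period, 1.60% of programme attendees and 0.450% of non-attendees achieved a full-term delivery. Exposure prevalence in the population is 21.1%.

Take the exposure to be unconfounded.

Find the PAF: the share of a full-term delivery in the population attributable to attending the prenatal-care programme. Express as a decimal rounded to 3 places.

PAF ≈ 0.350

p₁ = 0.016, p₀ = 0.0045.
Overall risk P(Y=1) = π·p₁ + (1−π)·p₀ = 0.211×0.016 + 0.789×0.0045 = 0.0069265.
Under exogeneity, PAF = [P(Y=1) − p₀] / P(Y=1).
PAF = (0.0069265 − 0.0045) / 0.0069265 ≈ 0.3503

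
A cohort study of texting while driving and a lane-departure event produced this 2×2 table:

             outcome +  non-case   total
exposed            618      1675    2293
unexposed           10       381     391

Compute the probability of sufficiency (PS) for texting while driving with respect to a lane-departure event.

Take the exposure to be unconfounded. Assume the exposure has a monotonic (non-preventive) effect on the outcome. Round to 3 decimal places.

p₁ = P(outcome | exposed) = 618/2293 = 0.26952
p₀ = P(outcome | unexposed) = 10/391 = 0.025575
Under exogeneity and monotonicity, PS = (p₁ − p₀) / (1 − p₀).
PS = (0.26952 − 0.025575) / (1 − 0.025575) = 0.24394 / 0.97442 ≈ 0.2503

PS ≈ 0.250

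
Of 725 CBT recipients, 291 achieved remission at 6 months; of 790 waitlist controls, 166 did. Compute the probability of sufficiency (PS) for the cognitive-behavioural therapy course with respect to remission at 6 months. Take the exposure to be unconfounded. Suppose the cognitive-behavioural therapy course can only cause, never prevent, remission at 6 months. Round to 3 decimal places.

p₁ = P(outcome | exposed) = 291/725 = 0.40138
p₀ = P(outcome | unexposed) = 166/790 = 0.21013
Under exogeneity and monotonicity, PS = (p₁ − p₀) / (1 − p₀).
PS = (0.40138 − 0.21013) / (1 − 0.21013) = 0.19125 / 0.78987 ≈ 0.2421

PS ≈ 0.242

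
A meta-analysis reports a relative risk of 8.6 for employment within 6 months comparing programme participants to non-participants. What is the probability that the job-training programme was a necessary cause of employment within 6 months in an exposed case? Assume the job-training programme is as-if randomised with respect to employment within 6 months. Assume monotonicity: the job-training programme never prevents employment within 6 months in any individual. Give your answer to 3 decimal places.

Under exogeneity and monotonicity, PN = (RR − 1) / RR = 1 − 1/RR.
PN = (8.6 − 1) / 8.6 = 7.6 / 8.6 ≈ 0.8837

PN ≈ 0.884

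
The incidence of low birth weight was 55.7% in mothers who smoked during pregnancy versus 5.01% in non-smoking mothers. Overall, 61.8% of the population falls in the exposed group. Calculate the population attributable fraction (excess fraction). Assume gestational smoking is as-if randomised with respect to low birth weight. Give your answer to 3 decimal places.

PAF ≈ 0.862

p₁ = 0.557, p₀ = 0.0501.
Overall risk P(Y=1) = π·p₁ + (1−π)·p₀ = 0.618×0.557 + 0.382×0.0501 = 0.36336.
Under exogeneity, PAF = [P(Y=1) − p₀] / P(Y=1).
PAF = (0.36336 − 0.0501) / 0.36336 ≈ 0.8621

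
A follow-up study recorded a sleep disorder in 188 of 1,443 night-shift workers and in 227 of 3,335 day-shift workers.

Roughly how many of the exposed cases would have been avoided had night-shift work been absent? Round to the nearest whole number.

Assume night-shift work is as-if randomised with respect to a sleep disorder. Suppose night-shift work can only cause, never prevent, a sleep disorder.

p₁ = P(outcome | exposed) = 188/1443 = 0.13028
p₀ = P(outcome | unexposed) = 227/3335 = 0.068066
PN = (p₁ − p₀)/p₁ = (0.13028 − 0.068066) / 0.13028 ≈ 0.47756.
Attributable cases ≈ PN × (exposed cases) = 0.47756 × 188 ≈ 89.78.

about 90 cases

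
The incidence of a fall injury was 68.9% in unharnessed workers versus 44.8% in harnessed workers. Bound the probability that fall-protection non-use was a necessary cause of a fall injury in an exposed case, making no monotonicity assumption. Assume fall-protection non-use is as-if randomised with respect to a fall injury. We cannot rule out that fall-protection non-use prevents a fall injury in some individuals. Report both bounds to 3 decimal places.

0.350 ≤ PN ≤ 0.801

p₁ = 0.689, p₀ = 0.448.
Under exogeneity alone the bounds on PN are max{0,(p₁−p₀)/p₁} ≤ PN ≤ min{1,(1−p₀)/p₁}.
  lower = (p₁ − p₀)/p₁ = 0.241 / 0.689 ≈ 0.3498
  upper = min{1, (1 − p₀)/p₁} = 0.552 / 0.689 ≈ 0.8012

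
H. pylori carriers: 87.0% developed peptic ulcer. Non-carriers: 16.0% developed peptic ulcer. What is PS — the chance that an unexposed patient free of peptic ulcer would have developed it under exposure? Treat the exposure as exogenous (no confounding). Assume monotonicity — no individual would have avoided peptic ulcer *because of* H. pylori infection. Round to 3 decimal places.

p₁ = 0.87, p₀ = 0.16.
Under exogeneity and monotonicity, PS = (p₁ − p₀) / (1 − p₀).
PS = (0.87 − 0.16) / (1 − 0.16) = 0.71 / 0.84 ≈ 0.8452

PS ≈ 0.845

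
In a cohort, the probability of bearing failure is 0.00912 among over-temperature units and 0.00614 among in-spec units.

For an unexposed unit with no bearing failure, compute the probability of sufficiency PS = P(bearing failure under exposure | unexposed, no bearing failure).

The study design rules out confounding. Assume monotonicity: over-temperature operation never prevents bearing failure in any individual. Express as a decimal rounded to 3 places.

PS ≈ 0.003

Let p₁ = 0.00912, p₀ = 0.00614.
Under exogeneity and monotonicity, PS = (p₁ − p₀) / (1 − p₀).
PS = (0.00912 − 0.00614) / (1 − 0.00614) = 0.00298 / 0.99386 ≈ 0.0030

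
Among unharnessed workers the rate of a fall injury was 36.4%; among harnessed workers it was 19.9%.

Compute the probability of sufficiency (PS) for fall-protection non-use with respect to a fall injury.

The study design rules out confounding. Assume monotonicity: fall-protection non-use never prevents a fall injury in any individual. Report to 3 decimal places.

p₁ = 0.364, p₀ = 0.199.
Under exogeneity and monotonicity, PS = (p₁ − p₀) / (1 − p₀).
PS = (0.364 − 0.199) / (1 − 0.199) = 0.165 / 0.801 ≈ 0.2060

PS ≈ 0.206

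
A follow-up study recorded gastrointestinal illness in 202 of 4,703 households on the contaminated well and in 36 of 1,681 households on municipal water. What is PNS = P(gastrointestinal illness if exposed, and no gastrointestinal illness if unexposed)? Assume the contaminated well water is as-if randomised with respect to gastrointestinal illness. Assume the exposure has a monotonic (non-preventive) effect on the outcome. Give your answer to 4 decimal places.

p₁ = P(outcome | exposed) = 202/4703 = 0.042951
p₀ = P(outcome | unexposed) = 36/1681 = 0.021416
Under exogeneity and monotonicity, PNS = p₁ − p₀.
PNS = 0.042951 − 0.021416 = 0.021535

PNS ≈ 0.0215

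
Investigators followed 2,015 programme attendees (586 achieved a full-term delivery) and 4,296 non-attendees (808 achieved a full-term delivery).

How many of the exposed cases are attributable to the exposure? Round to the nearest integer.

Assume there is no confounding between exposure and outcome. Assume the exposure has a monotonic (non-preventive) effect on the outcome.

p₁ = P(outcome | exposed) = 586/2015 = 0.29082
p₀ = P(outcome | unexposed) = 808/4296 = 0.18808
PN = (p₁ − p₀)/p₁ = (0.29082 − 0.18808) / 0.29082 ≈ 0.35327.
Attributable cases ≈ PN × (exposed cases) = 0.35327 × 586 ≈ 207.01.

about 207 cases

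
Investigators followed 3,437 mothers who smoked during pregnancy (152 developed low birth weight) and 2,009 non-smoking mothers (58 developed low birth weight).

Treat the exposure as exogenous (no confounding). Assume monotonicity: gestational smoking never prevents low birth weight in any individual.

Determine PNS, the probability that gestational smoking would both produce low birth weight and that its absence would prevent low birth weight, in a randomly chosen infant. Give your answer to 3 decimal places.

PNS ≈ 0.015

p₁ = P(outcome | exposed) = 152/3437 = 0.044225
p₀ = P(outcome | unexposed) = 58/2009 = 0.02887
Under exogeneity and monotonicity, PNS = p₁ − p₀.
PNS = 0.044225 − 0.02887 = 0.015355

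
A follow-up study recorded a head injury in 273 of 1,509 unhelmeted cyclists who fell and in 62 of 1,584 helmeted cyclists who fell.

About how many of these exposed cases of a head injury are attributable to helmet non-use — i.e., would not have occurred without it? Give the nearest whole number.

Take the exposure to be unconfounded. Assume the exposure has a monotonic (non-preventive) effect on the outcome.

about 214 cases

p₁ = P(outcome | exposed) = 273/1509 = 0.18091
p₀ = P(outcome | unexposed) = 62/1584 = 0.039141
PN = (p₁ − p₀)/p₁ = (0.18091 − 0.039141) / 0.18091 ≈ 0.78365.
Attributable cases ≈ PN × (exposed cases) = 0.78365 × 273 ≈ 213.94.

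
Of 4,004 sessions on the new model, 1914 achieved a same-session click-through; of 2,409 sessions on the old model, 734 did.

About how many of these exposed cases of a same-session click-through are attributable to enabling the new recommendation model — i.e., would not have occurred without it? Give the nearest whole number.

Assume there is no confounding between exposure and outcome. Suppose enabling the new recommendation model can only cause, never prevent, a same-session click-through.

about 694 cases

p₁ = P(outcome | exposed) = 1914/4004 = 0.47802
p₀ = P(outcome | unexposed) = 734/2409 = 0.30469
PN = (p₁ − p₀)/p₁ = (0.47802 − 0.30469) / 0.47802 ≈ 0.36260.
Attributable cases ≈ PN × (exposed cases) = 0.36260 × 1914 ≈ 694.02.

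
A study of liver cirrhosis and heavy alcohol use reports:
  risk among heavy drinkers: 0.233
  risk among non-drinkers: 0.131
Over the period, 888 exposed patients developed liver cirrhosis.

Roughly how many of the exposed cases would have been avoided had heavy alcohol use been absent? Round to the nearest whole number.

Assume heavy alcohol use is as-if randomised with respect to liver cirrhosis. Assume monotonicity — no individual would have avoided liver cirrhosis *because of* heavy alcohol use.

about 389 cases

Let p₁ = 0.233, p₀ = 0.131.
PN = (p₁ − p₀)/p₁ = (0.233 − 0.131) / 0.233 ≈ 0.43777.
Attributable cases ≈ PN × (exposed cases) = 0.43777 × 888 ≈ 388.74.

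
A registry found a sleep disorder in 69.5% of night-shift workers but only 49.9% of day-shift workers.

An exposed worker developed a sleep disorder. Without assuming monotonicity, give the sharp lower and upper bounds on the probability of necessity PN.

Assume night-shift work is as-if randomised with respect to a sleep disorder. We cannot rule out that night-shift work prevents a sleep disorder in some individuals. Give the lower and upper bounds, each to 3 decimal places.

0.282 ≤ PN ≤ 0.721

p₁ = 0.695, p₀ = 0.499.
Under exogeneity alone the bounds on PN are max{0,(p₁−p₀)/p₁} ≤ PN ≤ min{1,(1−p₀)/p₁}.
  lower = (p₁ − p₀)/p₁ = 0.196 / 0.695 ≈ 0.2820
  upper = min{1, (1 − p₀)/p₁} = 0.501 / 0.695 ≈ 0.7209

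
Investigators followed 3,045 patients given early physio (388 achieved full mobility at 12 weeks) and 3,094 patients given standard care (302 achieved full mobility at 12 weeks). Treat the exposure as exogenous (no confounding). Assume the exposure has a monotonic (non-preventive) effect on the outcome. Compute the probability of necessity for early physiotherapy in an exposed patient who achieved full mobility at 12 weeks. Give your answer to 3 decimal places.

p₁ = P(outcome | exposed) = 388/3045 = 0.12742
p₀ = P(outcome | unexposed) = 302/3094 = 0.097608
Under exogeneity and monotonicity, PN = (p₁ − p₀) / p₁.
PN = (0.12742 − 0.097608) / 0.12742 = 0.029814 / 0.12742 ≈ 0.2340

PN ≈ 0.234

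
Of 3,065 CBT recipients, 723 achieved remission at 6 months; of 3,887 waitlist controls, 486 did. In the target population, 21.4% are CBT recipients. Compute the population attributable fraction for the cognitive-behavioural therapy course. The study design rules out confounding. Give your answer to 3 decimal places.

p₁ = P(outcome | exposed) = 723/3065 = 0.23589
p₀ = P(outcome | unexposed) = 486/3887 = 0.12503
Overall risk P(Y=1) = π·p₁ + (1−π)·p₀ = 0.214×0.23589 + 0.786×0.12503 = 0.14876.
Under exogeneity, PAF = [P(Y=1) − p₀] / P(Y=1).
PAF = (0.14876 − 0.12503) / 0.14876 ≈ 0.1595

PAF ≈ 0.159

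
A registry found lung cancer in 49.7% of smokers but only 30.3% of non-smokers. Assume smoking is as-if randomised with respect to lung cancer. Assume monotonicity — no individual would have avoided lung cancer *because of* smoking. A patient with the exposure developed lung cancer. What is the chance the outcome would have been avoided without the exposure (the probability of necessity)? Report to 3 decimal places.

PN ≈ 0.390

p₁ = 0.497, p₀ = 0.303.
Under exogeneity and monotonicity, PN = (p₁ − p₀) / p₁.
PN = (0.497 − 0.303) / 0.497 = 0.194 / 0.497 ≈ 0.3903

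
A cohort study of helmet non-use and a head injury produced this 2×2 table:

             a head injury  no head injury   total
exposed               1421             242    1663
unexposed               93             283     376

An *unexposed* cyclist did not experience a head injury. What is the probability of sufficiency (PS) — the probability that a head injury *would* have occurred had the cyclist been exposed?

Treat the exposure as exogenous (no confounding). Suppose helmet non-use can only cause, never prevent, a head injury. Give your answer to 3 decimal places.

PS ≈ 0.807

p₁ = P(outcome | exposed) = 1421/1663 = 0.85448
p₀ = P(outcome | unexposed) = 93/376 = 0.24734
Under exogeneity and monotonicity, PS = (p₁ − p₀)/(1 − p₀).
PS = (0.85448 − 0.24734) / 0.75266 ≈ 0.8067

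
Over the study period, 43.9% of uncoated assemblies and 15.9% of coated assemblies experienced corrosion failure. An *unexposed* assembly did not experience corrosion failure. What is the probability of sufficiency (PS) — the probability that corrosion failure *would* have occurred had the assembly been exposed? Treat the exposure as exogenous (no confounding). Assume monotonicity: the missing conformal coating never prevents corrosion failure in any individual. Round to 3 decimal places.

p₁ = 0.439, p₀ = 0.159.
Under exogeneity and monotonicity, PS = (p₁ − p₀) / (1 − p₀).
PS = (0.439 − 0.159) / (1 − 0.159) = 0.28 / 0.841 ≈ 0.3329

PS ≈ 0.333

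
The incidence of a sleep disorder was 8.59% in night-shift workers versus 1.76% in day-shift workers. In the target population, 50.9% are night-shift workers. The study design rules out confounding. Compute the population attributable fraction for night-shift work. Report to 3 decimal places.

PAF ≈ 0.664

p₁ = 0.0859, p₀ = 0.0176.
Overall risk P(Y=1) = π·p₁ + (1−π)·p₀ = 0.509×0.0859 + 0.491×0.0176 = 0.052365.
Under exogeneity, PAF = [P(Y=1) − p₀] / P(Y=1).
PAF = (0.052365 − 0.0176) / 0.052365 ≈ 0.6639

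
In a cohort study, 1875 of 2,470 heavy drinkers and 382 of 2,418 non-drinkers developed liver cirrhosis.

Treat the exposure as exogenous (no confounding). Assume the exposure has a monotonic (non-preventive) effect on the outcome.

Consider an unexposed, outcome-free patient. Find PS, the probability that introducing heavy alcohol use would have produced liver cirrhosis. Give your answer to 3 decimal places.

p₁ = P(outcome | exposed) = 1875/2470 = 0.75911
p₀ = P(outcome | unexposed) = 382/2418 = 0.15798
Under exogeneity and monotonicity, PS = (p₁ − p₀) / (1 − p₀).
PS = (0.75911 − 0.15798) / (1 − 0.15798) = 0.60113 / 0.84202 ≈ 0.7139

PS ≈ 0.714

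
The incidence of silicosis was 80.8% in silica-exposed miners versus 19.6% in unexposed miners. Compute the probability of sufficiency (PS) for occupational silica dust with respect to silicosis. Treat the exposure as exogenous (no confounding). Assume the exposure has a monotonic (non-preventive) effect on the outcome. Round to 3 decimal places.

p₁ = 0.808, p₀ = 0.196.
Under exogeneity and monotonicity, PS = (p₁ − p₀) / (1 − p₀).
PS = (0.808 − 0.196) / (1 − 0.196) = 0.612 / 0.804 ≈ 0.7612

PS ≈ 0.761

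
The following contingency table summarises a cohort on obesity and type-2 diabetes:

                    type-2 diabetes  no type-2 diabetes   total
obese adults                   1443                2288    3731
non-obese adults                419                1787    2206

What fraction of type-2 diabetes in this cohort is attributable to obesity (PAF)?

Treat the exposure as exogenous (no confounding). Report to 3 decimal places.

p₁ = P(outcome | exposed) = 1443/3731 = 0.38676
p₀ = P(outcome | unexposed) = 419/2206 = 0.18994
Exposure prevalence π = 3731/5937 = 0.62843; overall risk P(Y=1) = 0.31363.
Under exogeneity, PAF = [P(Y=1) − p₀]/P(Y=1).
PAF = (0.31363 − 0.18994) / 0.31363 ≈ 0.3944

PAF ≈ 0.394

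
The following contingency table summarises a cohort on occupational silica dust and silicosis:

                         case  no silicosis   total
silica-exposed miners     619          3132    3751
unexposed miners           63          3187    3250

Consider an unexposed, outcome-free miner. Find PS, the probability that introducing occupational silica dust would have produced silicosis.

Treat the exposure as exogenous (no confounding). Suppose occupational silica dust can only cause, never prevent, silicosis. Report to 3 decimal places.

p₁ = P(outcome | exposed) = 619/3751 = 0.16502
p₀ = P(outcome | unexposed) = 63/3250 = 0.019385
Under exogeneity and monotonicity, PS = (p₁ − p₀) / (1 − p₀).
PS = (0.16502 − 0.019385) / (1 − 0.019385) = 0.14564 / 0.98062 ≈ 0.1485

PS ≈ 0.149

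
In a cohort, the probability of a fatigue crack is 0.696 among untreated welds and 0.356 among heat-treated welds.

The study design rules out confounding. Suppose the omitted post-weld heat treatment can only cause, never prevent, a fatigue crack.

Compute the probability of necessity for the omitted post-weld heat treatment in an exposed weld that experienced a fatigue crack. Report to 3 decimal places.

PN ≈ 0.489

Let p₁ = 0.696, p₀ = 0.356.
Under exogeneity and monotonicity, PN = (p₁ − p₀) / p₁.
PN = (0.696 − 0.356) / 0.696 = 0.34 / 0.696 ≈ 0.4885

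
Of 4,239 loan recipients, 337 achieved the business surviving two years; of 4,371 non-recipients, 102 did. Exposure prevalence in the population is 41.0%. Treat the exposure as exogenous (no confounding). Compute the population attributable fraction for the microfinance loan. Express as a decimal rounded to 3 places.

PAF ≈ 0.497

p₁ = P(outcome | exposed) = 337/4239 = 0.0795
p₀ = P(outcome | unexposed) = 102/4371 = 0.023336
Overall risk P(Y=1) = π·p₁ + (1−π)·p₀ = 0.41×0.0795 + 0.59×0.023336 = 0.046363.
Under exogeneity, PAF = [P(Y=1) − p₀] / P(Y=1).
PAF = (0.046363 − 0.023336) / 0.046363 ≈ 0.4967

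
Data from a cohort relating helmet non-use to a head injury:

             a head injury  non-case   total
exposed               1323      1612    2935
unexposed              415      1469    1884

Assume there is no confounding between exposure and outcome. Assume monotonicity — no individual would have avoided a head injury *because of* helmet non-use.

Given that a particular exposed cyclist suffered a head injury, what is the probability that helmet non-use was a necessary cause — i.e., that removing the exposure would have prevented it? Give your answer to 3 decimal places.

PN ≈ 0.511

p₁ = P(outcome | exposed) = 1323/2935 = 0.45077
p₀ = P(outcome | unexposed) = 415/1884 = 0.22028
Under exogeneity and monotonicity, PN = (p₁ − p₀)/p₁.
PN = (0.45077 − 0.22028) / 0.45077 ≈ 0.5113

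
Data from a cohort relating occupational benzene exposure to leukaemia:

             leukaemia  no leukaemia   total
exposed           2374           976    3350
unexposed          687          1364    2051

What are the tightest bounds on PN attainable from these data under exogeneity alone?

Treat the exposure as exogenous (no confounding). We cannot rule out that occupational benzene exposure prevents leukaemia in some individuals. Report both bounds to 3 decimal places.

0.527 ≤ PN ≤ 0.938

p₁ = P(outcome | exposed) = 2374/3350 = 0.70866
p₀ = P(outcome | unexposed) = 687/2051 = 0.33496
Under exogeneity alone the bounds on PN are max{0,(p₁−p₀)/p₁} ≤ PN ≤ min{1,(1−p₀)/p₁}.
  lower = (p₁ − p₀)/p₁ = 0.3737 / 0.70866 ≈ 0.5273
  upper = min{1, (1 − p₀)/p₁} = 0.66504 / 0.70866 ≈ 0.9385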